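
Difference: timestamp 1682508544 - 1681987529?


Difference = 1682508544 - 1681987529 = 521015 seconds
In hours: 521015 / 3600 ≈ 144.7
In days: 521015 / 86400 ≈ 6.03

521015 seconds (144.7 hours / 6.03 days)


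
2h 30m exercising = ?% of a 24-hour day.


Time: 150 minutes
Day: 1440 minutes
Percentage = (150/1440) × 100 ≈ 10.4%

10.4%


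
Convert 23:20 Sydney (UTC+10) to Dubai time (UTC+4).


17:20

Time difference = UTC+4 - UTC+10 = -6 hours
New hour = (23 -6) mod 24
= 17 mod 24 = 17
Minutes unchanged → 17:20


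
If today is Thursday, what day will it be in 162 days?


Friday

Start: Thursday (index 3)
(3 + 162) mod 7
= 165 mod 7
= 4
Index 4 → Friday


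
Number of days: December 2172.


31 days

Month: December (month 12)
December has 31 days


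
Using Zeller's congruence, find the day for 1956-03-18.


Sunday

Zeller's congruence:
q=18, m=3, k=56, j=19
h = (18 + ⌊13×4/5⌋ + 56 + ⌊56/4⌋ + ⌊19/4⌋ - 2×19) mod 7
= (18 + 10 + 56 + 14 + 4 - 38) mod 7
= 64 mod 7 = 1
h=1 → Sunday


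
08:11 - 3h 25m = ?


Start: 491 minutes from midnight
Subtract: 205 minutes
Remaining: 491 - 205 = 286
Hours: 4, Minutes: 46

04:46


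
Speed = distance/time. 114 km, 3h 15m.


35.1 km/h

Distance: 114 km
Time: 3h 15m = 195 min = 195/60 = 13/4 hours
Speed = 114 ÷ (13/4) = 114 × 4 / 13 = 456/13 ≈ 35.1 km/h


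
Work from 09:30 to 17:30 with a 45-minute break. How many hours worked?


7h 15m (435 minutes)

Total time = (17×60+30) - (9×60+30)
= 1050 - 570 = 480 min
Minus break: 480 - 45 = 435 min
= 7h 15m


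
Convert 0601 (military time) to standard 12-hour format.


Hour: 6
6 < 12 → AM

6:01 AM


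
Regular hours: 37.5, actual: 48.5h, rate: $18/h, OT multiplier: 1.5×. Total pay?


Regular: 37.5h × $18 = $675.00
Overtime: 48.5 - 37.5 = 11.0h
OT pay: 11.0h × $18 × 1.5 = $297.00
Total = $675.00 + $297.00 = $972.00

$972.00


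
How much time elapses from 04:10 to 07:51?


End time in minutes: 7×60 + 51 = 471
Start time in minutes: 4×60 + 10 = 250
Difference = 471 - 250 = 221 minutes
= 3 hours 41 minutes

3h 41m


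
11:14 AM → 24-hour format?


11:14

Input: 11:14 AM
AM hour stays: 11


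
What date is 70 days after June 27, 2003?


September 5, 2003

Start: June 27, 2003
Add 70 days
June 27 → July 1: 30 - 27 + 1 = 4 days (70 - 4 = 66 left)
July 1 → August 1: 31 - 1 + 1 = 31 days (66 - 31 = 35 left)
August 1 → September 1: 31 - 1 + 1 = 31 days (35 - 31 = 4 left)
September 1 + 4 = September 5, 2003


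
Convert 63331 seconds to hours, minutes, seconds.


17h 35m 31s

Hours: 63331 ÷ 3600 = 17 remainder 2131
Minutes: 2131 ÷ 60 = 35 remainder 31
Seconds: 31


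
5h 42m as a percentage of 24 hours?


0.2375 (23.75%)

Total minutes: 5×60 + 42 = 342
Day = 24×60 = 1440 minutes
Fraction = 342/1440 = 0.2375
As a percentage: 342/1440 × 100 = 23.75%


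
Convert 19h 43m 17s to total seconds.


70997 seconds

Hours: 19 × 3600 = 68400
Minutes: 43 × 60 = 2580
Seconds: 17
Total = 68400 + 2580 + 17 = 70997


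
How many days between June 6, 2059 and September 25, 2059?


From June 6, 2059 to September 25, 2059
Rest of June 2059: 30 - 6 = 24
Full months: July 31, August 31
Days into September 2059: 25
Total = 24 + 31 + 31 + 25 = 111 days

111 days


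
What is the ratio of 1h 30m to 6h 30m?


3:13 (0.23)

Duration 1: 90 minutes
Duration 2: 390 minutes
Ratio = 90:390
GCD = 30
Simplified = 3:13
As a decimal: 3/13 ≈ 0.23


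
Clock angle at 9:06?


Hour hand = 9×30 + 6×0.5 = 273.0°
Minute hand = 6×6 = 36°
Difference = |273.0 - 36| = 237.0°
Since > 180°: 360 - 237.0 = 123.0°

123.0°


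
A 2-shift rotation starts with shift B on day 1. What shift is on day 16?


Shifts: A, B
Start: B (index 1)
Day 16: (1 + 16 - 1) mod 2
= 16 mod 2
= 0
Index 0 → shift A

Shift A


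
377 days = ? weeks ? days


53 weeks 6 days

Weeks: 377 ÷ 7 = 53 remainder 6


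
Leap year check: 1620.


Rules: divisible by 4 AND (not by 100 OR by 400)
1620 ÷ 4 = 405 exactly → divisible by 4
1620 ÷ 100 = 16 remainder 20 → not divisible by 100
Divisible by 4 but not by 100 → leap year

Yes


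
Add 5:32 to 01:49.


Start: 109 minutes from midnight
Add: 332 minutes
Total: 441 minutes
Hours: 441 ÷ 60 = 7 remainder 21

07:21


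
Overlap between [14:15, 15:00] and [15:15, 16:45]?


Meeting A: 855-900 (in minutes from midnight)
Meeting B: 915-1005
Overlap start = max(855, 915) = 915
Overlap end = min(900, 1005) = 900
Overlap = max(0, 900 - 915) = 0 min

0 minutes


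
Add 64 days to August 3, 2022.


Start: August 3, 2022
Add 64 days
August 3 → September 1: 31 - 3 + 1 = 29 days (64 - 29 = 35 left)
September 1 → October 1: 30 - 1 + 1 = 30 days (35 - 30 = 5 left)
October 1 + 5 = October 6, 2022

October 6, 2022


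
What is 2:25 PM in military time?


14:25

Input: 2:25 PM
PM: 2 + 12 = 14


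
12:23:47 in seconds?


44627 seconds

Hours: 12 × 3600 = 43200
Minutes: 23 × 60 = 1380
Seconds: 47
Total = 43200 + 1380 + 47 = 44627


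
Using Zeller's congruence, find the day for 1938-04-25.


Zeller's congruence:
q=25, m=4, k=38, j=19
h = (25 + ⌊13×5/5⌋ + 38 + ⌊38/4⌋ + ⌊19/4⌋ - 2×19) mod 7
= (25 + 13 + 38 + 9 + 4 - 38) mod 7
= 51 mod 7 = 2
h=2 → Monday

Monday


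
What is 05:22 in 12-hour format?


5:22 AM

Hour: 5
5 < 12 → AM


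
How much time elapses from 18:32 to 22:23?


3h 51m

End time in minutes: 22×60 + 23 = 1343
Start time in minutes: 18×60 + 32 = 1112
Difference = 1343 - 1112 = 231 minutes
= 3 hours 51 minutes


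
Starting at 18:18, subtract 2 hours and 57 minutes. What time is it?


Start: 1098 minutes from midnight
Subtract: 177 minutes
Remaining: 1098 - 177 = 921
Hours: 15, Minutes: 21

15:21


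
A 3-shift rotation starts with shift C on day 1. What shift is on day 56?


Shifts: A, B, C
Start: C (index 2)
Day 56: (2 + 56 - 1) mod 3
= 57 mod 3
= 0
Index 0 → shift A

Shift A


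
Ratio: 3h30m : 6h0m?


7:12 (0.58)

Duration 1: 210 minutes
Duration 2: 360 minutes
Ratio = 210:360
GCD = 30
Simplified = 7:12
As a decimal: 7/12 ≈ 0.58


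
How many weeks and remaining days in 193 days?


27 weeks 4 days

Weeks: 193 ÷ 7 = 27 remainder 4


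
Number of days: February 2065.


28 days

Month: February (month 2)
February: 28 or 29 (leap year)
2065 leap year? No


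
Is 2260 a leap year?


Yes

Rules: divisible by 4 AND (not by 100 OR by 400)
2260 ÷ 4 = 565 exactly → divisible by 4
2260 ÷ 100 = 22 remainder 60 → not divisible by 100
Divisible by 4 but not by 100 → leap year


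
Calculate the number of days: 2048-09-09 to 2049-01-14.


From September 9, 2048 to January 14, 2049
Rest of September 2048: 30 - 9 = 21
Full months: October 31, November 30, December 31
Days into January 2049: 14
Total = 21 + 31 + 30 + 31 + 14 = 127 days

127 days


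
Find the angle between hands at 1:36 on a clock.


Hour hand = 1×30 + 36×0.5 = 48.0°
Minute hand = 36×6 = 216°
Difference = |48.0 - 216| = 168.0°

168.0°


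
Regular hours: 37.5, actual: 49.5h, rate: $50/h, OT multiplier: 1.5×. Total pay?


$2775.00

Regular: 37.5h × $50 = $1875.00
Overtime: 49.5 - 37.5 = 12.0h
OT pay: 12.0h × $50 × 1.5 = $900.00
Total = $1875.00 + $900.00 = $2775.00


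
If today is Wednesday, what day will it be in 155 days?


Start: Wednesday (index 2)
(2 + 155) mod 7
= 157 mod 7
= 3
Index 3 → Thursday

Thursday


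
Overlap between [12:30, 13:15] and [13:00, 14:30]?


Meeting A: 750-795 (in minutes from midnight)
Meeting B: 780-870
Overlap start = max(750, 780) = 780
Overlap end = min(795, 870) = 795
Overlap = max(0, 795 - 780) = 15 min

15 minutes


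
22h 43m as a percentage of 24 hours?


0.9465 (94.65%)

Total minutes: 22×60 + 43 = 1363
Day = 24×60 = 1440 minutes
Fraction = 1363/1440 ≈ 0.9465
As a percentage: 1363/1440 × 100 ≈ 94.65%


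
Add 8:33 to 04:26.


Start: 266 minutes from midnight
Add: 513 minutes
Total: 779 minutes
Hours: 779 ÷ 60 = 12 remainder 59

12:59


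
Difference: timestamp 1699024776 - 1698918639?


Difference = 1699024776 - 1698918639 = 106137 seconds
In hours: 106137 / 3600 ≈ 29.5
In days: 106137 / 86400 ≈ 1.23

106137 seconds (29.5 hours / 1.23 days)


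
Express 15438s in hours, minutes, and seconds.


Hours: 15438 ÷ 3600 = 4 remainder 1038
Minutes: 1038 ÷ 60 = 17 remainder 18
Seconds: 18

4h 17m 18s


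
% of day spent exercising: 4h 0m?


16.7%

Time: 240 minutes
Day: 1440 minutes
Percentage = (240/1440) × 100 ≈ 16.7%


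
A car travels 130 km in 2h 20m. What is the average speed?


Distance: 130 km
Time: 2h 20m = 140 min = 140/60 = 7/3 hours
Speed = 130 ÷ (7/3) = 130 × 3 / 7 = 390/7 ≈ 55.7 km/h

55.7 km/h


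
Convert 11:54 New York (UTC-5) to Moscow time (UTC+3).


Time difference = UTC+3 - UTC-5 = +8 hours
New hour = (11 + 8) mod 24
= 19 mod 24 = 19
Minutes unchanged → 19:54

19:54


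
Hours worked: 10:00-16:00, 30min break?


5h 30m (330 minutes)

Total time = (16×60+0) - (10×60+0)
= 960 - 600 = 360 min
Minus break: 360 - 30 = 330 min
= 5h 30m


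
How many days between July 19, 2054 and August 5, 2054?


17 days

From July 19, 2054 to August 5, 2054
Rest of July 2054: 31 - 19 = 12
Days into August 2054: 5
Total = 12 + 5 = 17 days


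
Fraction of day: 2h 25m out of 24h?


Total minutes: 2×60 + 25 = 145
Day = 24×60 = 1440 minutes
Fraction = 145/1440 ≈ 0.1007
As a percentage: 145/1440 × 100 ≈ 10.07%

0.1007 (10.07%)


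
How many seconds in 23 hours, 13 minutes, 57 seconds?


83637 seconds

Hours: 23 × 3600 = 82800
Minutes: 13 × 60 = 780
Seconds: 57
Total = 82800 + 780 + 57 = 83637


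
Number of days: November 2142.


Month: November (month 11)
November has 30 days

30 days


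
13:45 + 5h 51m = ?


Start: 825 minutes from midnight
Add: 351 minutes
Total: 1176 minutes
Hours: 1176 ÷ 60 = 19 remainder 36

19:36


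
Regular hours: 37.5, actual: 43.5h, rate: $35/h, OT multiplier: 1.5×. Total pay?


$1627.50

Regular: 37.5h × $35 = $1312.50
Overtime: 43.5 - 37.5 = 6.0h
OT pay: 6.0h × $35 × 1.5 = $315.00
Total = $1312.50 + $315.00 = $1627.50


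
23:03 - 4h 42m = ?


18:21

Start: 1383 minutes from midnight
Subtract: 282 minutes
Remaining: 1383 - 282 = 1101
Hours: 18, Minutes: 21


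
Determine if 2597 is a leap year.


No

Rules: divisible by 4 AND (not by 100 OR by 400)
2597 ÷ 4 = 649 remainder 1 → not divisible by 4
Not divisible by 4 → not a leap year


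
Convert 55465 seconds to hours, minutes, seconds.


Hours: 55465 ÷ 3600 = 15 remainder 1465
Minutes: 1465 ÷ 60 = 24 remainder 25
Seconds: 25

15h 24m 25s


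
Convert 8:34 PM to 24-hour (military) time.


Input: 8:34 PM
PM: 8 + 12 = 20

20:34


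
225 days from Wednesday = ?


Start: Wednesday (index 2)
(2 + 225) mod 7
= 227 mod 7
= 3
Index 3 → Thursday

Thursday


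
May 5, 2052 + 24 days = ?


Start: May 5, 2052
Add 24 days
May 5 + 24 = May 29, 2052

May 29, 2052


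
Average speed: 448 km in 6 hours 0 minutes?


74.7 km/h

Distance: 448 km
Time: 6 hours
Speed = 448 / 6 ≈ 74.7 km/h


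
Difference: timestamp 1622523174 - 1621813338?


Difference = 1622523174 - 1621813338 = 709836 seconds
In hours: 709836 / 3600 ≈ 197.2
In days: 709836 / 86400 ≈ 8.22

709836 seconds (197.2 hours / 8.22 days)


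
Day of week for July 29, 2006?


Saturday

Zeller's congruence:
q=29, m=7, k=6, j=20
h = (29 + ⌊13×8/5⌋ + 6 + ⌊6/4⌋ + ⌊20/4⌋ - 2×20) mod 7
= (29 + 20 + 6 + 1 + 5 - 40) mod 7
= 21 mod 7 = 0
h=0 → Saturday


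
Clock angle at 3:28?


64.0°

Hour hand = 3×30 + 28×0.5 = 104.0°
Minute hand = 28×6 = 168°
Difference = |104.0 - 168| = 64.0°


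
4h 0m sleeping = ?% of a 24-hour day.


16.7%

Time: 240 minutes
Day: 1440 minutes
Percentage = (240/1440) × 100 ≈ 16.7%


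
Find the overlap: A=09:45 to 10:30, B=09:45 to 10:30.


45 minutes

Meeting A: 585-630 (in minutes from midnight)
Meeting B: 585-630
Overlap start = max(585, 585) = 585
Overlap end = min(630, 630) = 630
Overlap = max(0, 630 - 585) = 45 min


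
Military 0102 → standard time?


1:02 AM

Hour: 1
1 < 12 → AM


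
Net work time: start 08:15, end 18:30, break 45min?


Total time = (18×60+30) - (8×60+15)
= 1110 - 495 = 615 min
Minus break: 615 - 45 = 570 min
= 9h 30m

9h 30m (570 minutes)


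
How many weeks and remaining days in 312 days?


Weeks: 312 ÷ 7 = 44 remainder 4

44 weeks 4 days


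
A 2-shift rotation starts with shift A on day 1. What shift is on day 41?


Shifts: A, B
Start: A (index 0)
Day 41: (0 + 41 - 1) mod 2
= 40 mod 2
= 0
Index 0 → shift A

Shift A


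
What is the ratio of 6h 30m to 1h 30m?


13:3 (4.33)

Duration 1: 390 minutes
Duration 2: 90 minutes
Ratio = 390:90
GCD = 30
Simplified = 13:3
As a decimal: 13/3 ≈ 4.33


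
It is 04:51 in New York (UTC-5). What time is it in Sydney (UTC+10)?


Time difference = UTC+10 - UTC-5 = +15 hours
New hour = (4 + 15) mod 24
= 19 mod 24 = 19
Minutes unchanged → 19:51

19:51


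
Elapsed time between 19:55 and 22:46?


2h 51m

End time in minutes: 22×60 + 46 = 1366
Start time in minutes: 19×60 + 55 = 1195
Difference = 1366 - 1195 = 171 minutes
= 2 hours 51 minutes


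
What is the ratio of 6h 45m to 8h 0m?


Duration 1: 405 minutes
Duration 2: 480 minutes
Ratio = 405:480
GCD = 15
Simplified = 27:32
As a decimal: 27/32 ≈ 0.84

27:32 (0.84)


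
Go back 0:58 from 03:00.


Start: 180 minutes from midnight
Subtract: 58 minutes
Remaining: 180 - 58 = 122
Hours: 2, Minutes: 2

02:02


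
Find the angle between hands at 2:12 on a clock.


6.0°

Hour hand = 2×30 + 12×0.5 = 66.0°
Minute hand = 12×6 = 72°
Difference = |66.0 - 72| = 6.0°


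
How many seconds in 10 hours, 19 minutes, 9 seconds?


37149 seconds

Hours: 10 × 3600 = 36000
Minutes: 19 × 60 = 1140
Seconds: 9
Total = 36000 + 1140 + 9 = 37149


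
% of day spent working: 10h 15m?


Time: 615 minutes
Day: 1440 minutes
Percentage = (615/1440) × 100 ≈ 42.7%

42.7%


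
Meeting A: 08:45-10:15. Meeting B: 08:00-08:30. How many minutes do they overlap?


0 minutes

Meeting A: 525-615 (in minutes from midnight)
Meeting B: 480-510
Overlap start = max(525, 480) = 525
Overlap end = min(615, 510) = 510
Overlap = max(0, 510 - 525) = 0 min


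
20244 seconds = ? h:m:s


Hours: 20244 ÷ 3600 = 5 remainder 2244
Minutes: 2244 ÷ 60 = 37 remainder 24
Seconds: 24

5h 37m 24s


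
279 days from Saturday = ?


Friday

Start: Saturday (index 5)
(5 + 279) mod 7
= 284 mod 7
= 4
Index 4 → Friday


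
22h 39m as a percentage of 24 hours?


0.9438 (94.38%)

Total minutes: 22×60 + 39 = 1359
Day = 24×60 = 1440 minutes
Fraction = 1359/1440 ≈ 0.9438
As a percentage: 1359/1440 × 100 ≈ 94.38%


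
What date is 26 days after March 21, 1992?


Start: March 21, 1992
Add 26 days
March 21 → April 1: 31 - 21 + 1 = 11 days (26 - 11 = 15 left)
April 1 + 15 = April 16, 1992

April 16, 1992


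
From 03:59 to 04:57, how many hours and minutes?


End time in minutes: 4×60 + 57 = 297
Start time in minutes: 3×60 + 59 = 239
Difference = 297 - 239 = 58 minutes
= 0 hours 58 minutes

0h 58m


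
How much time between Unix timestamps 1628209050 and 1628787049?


577999 seconds (160.6 hours / 6.69 days)

Difference = 1628787049 - 1628209050 = 577999 seconds
In hours: 577999 / 3600 ≈ 160.6
In days: 577999 / 86400 ≈ 6.69


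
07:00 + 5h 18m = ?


Start: 420 minutes from midnight
Add: 318 minutes
Total: 738 minutes
Hours: 738 ÷ 60 = 12 remainder 18

12:18


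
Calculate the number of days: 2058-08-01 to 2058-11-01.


From August 1, 2058 to November 1, 2058
Rest of August 2058: 31 - 1 = 30
Full months: September 30, October 31
Days into November 2058: 1
Total = 30 + 30 + 31 + 1 = 92 days

92 days


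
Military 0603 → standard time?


6:03 AM

Hour: 6
6 < 12 → AM


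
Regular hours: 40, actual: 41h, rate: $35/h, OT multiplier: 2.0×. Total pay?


$1470.00

Regular: 40h × $35 = $1400.00
Overtime: 41 - 40 = 1h
OT pay: 1h × $35 × 2.0 = $70.00
Total = $1400.00 + $70.00 = $1470.00


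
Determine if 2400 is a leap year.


Yes

Rules: divisible by 4 AND (not by 100 OR by 400)
2400 ÷ 4 = 600 exactly → divisible by 4
2400 ÷ 100 = 24 exactly → divisible by 100
2400 ÷ 400 = 6 exactly → divisible by 400
Divisible by 400 → leap year


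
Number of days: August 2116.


Month: August (month 8)
August has 31 days

31 days


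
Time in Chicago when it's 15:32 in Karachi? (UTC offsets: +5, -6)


04:32

Time difference = UTC-6 - UTC+5 = -11 hours
New hour = (15 -11) mod 24
= 4 mod 24 = 4
Minutes unchanged → 04:32


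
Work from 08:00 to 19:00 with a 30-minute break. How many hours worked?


Total time = (19×60+0) - (8×60+0)
= 1140 - 480 = 660 min
Minus break: 660 - 30 = 630 min
= 10h 30m

10h 30m (630 minutes)


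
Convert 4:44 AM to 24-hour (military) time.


04:44

Input: 4:44 AM
AM hour stays: 4


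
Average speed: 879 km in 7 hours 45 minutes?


113.4 km/h

Distance: 879 km
Time: 7h 45m = 465 min = 465/60 = 31/4 hours
Speed = 879 ÷ (31/4) = 879 × 4 / 31 = 3516/31 ≈ 113.4 km/h


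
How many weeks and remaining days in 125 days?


Weeks: 125 ÷ 7 = 17 remainder 6

17 weeks 6 days


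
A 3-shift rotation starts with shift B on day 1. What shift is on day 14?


Shifts: A, B, C
Start: B (index 1)
Day 14: (1 + 14 - 1) mod 3
= 14 mod 3
= 2
Index 2 → shift C

Shift C


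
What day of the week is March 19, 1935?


Tuesday

Zeller's congruence:
q=19, m=3, k=35, j=19
h = (19 + ⌊13×4/5⌋ + 35 + ⌊35/4⌋ + ⌊19/4⌋ - 2×19) mod 7
= (19 + 10 + 35 + 8 + 4 - 38) mod 7
= 38 mod 7 = 3
h=3 → Tuesday


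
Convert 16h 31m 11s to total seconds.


59471 seconds

Hours: 16 × 3600 = 57600
Minutes: 31 × 60 = 1860
Seconds: 11
Total = 57600 + 1860 + 11 = 59471


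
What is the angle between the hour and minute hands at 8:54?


Hour hand = 8×30 + 54×0.5 = 267.0°
Minute hand = 54×6 = 324°
Difference = |267.0 - 324| = 57.0°

57.0°


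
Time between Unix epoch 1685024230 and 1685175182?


150952 seconds (41.9 hours / 1.75 days)

Difference = 1685175182 - 1685024230 = 150952 seconds
In hours: 150952 / 3600 ≈ 41.9
In days: 150952 / 86400 ≈ 1.75


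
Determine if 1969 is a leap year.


Rules: divisible by 4 AND (not by 100 OR by 400)
1969 ÷ 4 = 492 remainder 1 → not divisible by 4
Not divisible by 4 → not a leap year

No


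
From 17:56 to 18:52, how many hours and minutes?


End time in minutes: 18×60 + 52 = 1132
Start time in minutes: 17×60 + 56 = 1076
Difference = 1132 - 1076 = 56 minutes
= 0 hours 56 minutes

0h 56m


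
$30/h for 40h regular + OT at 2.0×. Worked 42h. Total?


Regular: 40h × $30 = $1200.00
Overtime: 42 - 40 = 2h
OT pay: 2h × $30 × 2.0 = $120.00
Total = $1200.00 + $120.00 = $1320.00

$1320.00


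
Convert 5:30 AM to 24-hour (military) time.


05:30

Input: 5:30 AM
AM hour stays: 5


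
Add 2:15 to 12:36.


14:51

Start: 756 minutes from midnight
Add: 135 minutes
Total: 891 minutes
Hours: 891 ÷ 60 = 14 remainder 51


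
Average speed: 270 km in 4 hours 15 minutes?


63.5 km/h

Distance: 270 km
Time: 4h 15m = 255 min = 255/60 = 17/4 hours
Speed = 270 ÷ (17/4) = 270 × 4 / 17 = 1080/17 ≈ 63.5 km/h


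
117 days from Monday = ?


Saturday

Start: Monday (index 0)
(0 + 117) mod 7
= 117 mod 7
= 5
Index 5 → Saturday


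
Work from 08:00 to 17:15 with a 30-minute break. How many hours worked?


Total time = (17×60+15) - (8×60+0)
= 1035 - 480 = 555 min
Minus break: 555 - 30 = 525 min
= 8h 45m

8h 45m (525 minutes)


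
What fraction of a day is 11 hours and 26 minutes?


0.4764 (47.64%)

Total minutes: 11×60 + 26 = 686
Day = 24×60 = 1440 minutes
Fraction = 686/1440 ≈ 0.4764
As a percentage: 686/1440 × 100 ≈ 47.64%


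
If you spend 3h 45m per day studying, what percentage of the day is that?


15.6%

Time: 225 minutes
Day: 1440 minutes
Percentage = (225/1440) × 100 ≈ 15.6%


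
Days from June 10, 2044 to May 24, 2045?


From June 10, 2044 to May 24, 2045
Rest of June 2044: 30 - 10 = 20
Full months: July 31, August 31, September 30, October 31, November 30, December 31, January 31, February 2045 28, March 31, April 30
Days into May 2045: 24
Total = 20 + 31 + 31 + 30 + 31 + 30 + 31 + 31 + 28 + 31 + 30 + 24 = 348 days

348 days


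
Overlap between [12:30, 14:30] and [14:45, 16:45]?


Meeting A: 750-870 (in minutes from midnight)
Meeting B: 885-1005
Overlap start = max(750, 885) = 885
Overlap end = min(870, 1005) = 870
Overlap = max(0, 870 - 885) = 0 min

0 minutes


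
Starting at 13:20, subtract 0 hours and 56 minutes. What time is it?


12:24

Start: 800 minutes from midnight
Subtract: 56 minutes
Remaining: 800 - 56 = 744
Hours: 12, Minutes: 24


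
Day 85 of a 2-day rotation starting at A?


Shift A

Shifts: A, B
Start: A (index 0)
Day 85: (0 + 85 - 1) mod 2
= 84 mod 2
= 0
Index 0 → shift A


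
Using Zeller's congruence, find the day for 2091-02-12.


Monday

Zeller's congruence:
q=12, m=14, k=90, j=20
h = (12 + ⌊13×15/5⌋ + 90 + ⌊90/4⌋ + ⌊20/4⌋ - 2×20) mod 7
= (12 + 39 + 90 + 22 + 5 - 40) mod 7
= 128 mod 7 = 2
h=2 → Monday


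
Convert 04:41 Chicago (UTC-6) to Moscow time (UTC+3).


Time difference = UTC+3 - UTC-6 = +9 hours
New hour = (4 + 9) mod 24
= 13 mod 24 = 13
Minutes unchanged → 13:41

13:41


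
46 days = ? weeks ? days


Weeks: 46 ÷ 7 = 6 remainder 4

6 weeks 4 days


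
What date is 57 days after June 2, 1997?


Start: June 2, 1997
Add 57 days
June 2 → July 1: 30 - 2 + 1 = 29 days (57 - 29 = 28 left)
July 1 + 28 = July 29, 1997

July 29, 1997


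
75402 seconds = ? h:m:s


20h 56m 42s

Hours: 75402 ÷ 3600 = 20 remainder 3402
Minutes: 3402 ÷ 60 = 56 remainder 42
Seconds: 42


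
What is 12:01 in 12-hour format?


Hour: 12
12 → 12 PM (noon)

12:01 PM


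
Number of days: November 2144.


Month: November (month 11)
November has 30 days

30 days


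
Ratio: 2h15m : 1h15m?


9:5 (1.80)

Duration 1: 135 minutes
Duration 2: 75 minutes
Ratio = 135:75
GCD = 15
Simplified = 9:5
As a decimal: 9/5 = 1.80


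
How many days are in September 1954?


30 days

Month: September (month 9)
September has 30 days


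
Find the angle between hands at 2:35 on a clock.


Hour hand = 2×30 + 35×0.5 = 77.5°
Minute hand = 35×6 = 210°
Difference = |77.5 - 210| = 132.5°

132.5°


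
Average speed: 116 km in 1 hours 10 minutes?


99.4 km/h

Distance: 116 km
Time: 1h 10m = 70 min = 70/60 = 7/6 hours
Speed = 116 ÷ (7/6) = 116 × 6 / 7 = 696/7 ≈ 99.4 km/h


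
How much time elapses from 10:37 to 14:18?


End time in minutes: 14×60 + 18 = 858
Start time in minutes: 10×60 + 37 = 637
Difference = 858 - 637 = 221 minutes
= 3 hours 41 minutes

3h 41m


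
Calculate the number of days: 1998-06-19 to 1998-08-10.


52 days

From June 19, 1998 to August 10, 1998
Rest of June 1998: 30 - 19 = 11
Full months: July 31
Days into August 1998: 10
Total = 11 + 31 + 10 = 52 days


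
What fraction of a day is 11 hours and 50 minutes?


0.4931 (49.31%)

Total minutes: 11×60 + 50 = 710
Day = 24×60 = 1440 minutes
Fraction = 710/1440 ≈ 0.4931
As a percentage: 710/1440 × 100 ≈ 49.31%


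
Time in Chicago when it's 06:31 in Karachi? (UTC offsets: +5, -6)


19:31 (previous day)

Time difference = UTC-6 - UTC+5 = -11 hours
New hour = (6 -11) mod 24
= -5 mod 24 = 19
Minutes unchanged → 19:31; -5 < 0 → previous day


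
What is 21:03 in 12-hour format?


Hour: 21
21 - 12 = 9 → PM

9:03 PM


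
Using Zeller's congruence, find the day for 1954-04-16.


Friday

Zeller's congruence:
q=16, m=4, k=54, j=19
h = (16 + ⌊13×5/5⌋ + 54 + ⌊54/4⌋ + ⌊19/4⌋ - 2×19) mod 7
= (16 + 13 + 54 + 13 + 4 - 38) mod 7
= 62 mod 7 = 6
h=6 → Friday


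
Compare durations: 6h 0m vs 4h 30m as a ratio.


Duration 1: 360 minutes
Duration 2: 270 minutes
Ratio = 360:270
GCD = 90
Simplified = 4:3
As a decimal: 4/3 ≈ 1.33

4:3 (1.33)


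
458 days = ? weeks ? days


65 weeks 3 days

Weeks: 458 ÷ 7 = 65 remainder 3


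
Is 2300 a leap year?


No

Rules: divisible by 4 AND (not by 100 OR by 400)
2300 ÷ 4 = 575 exactly → divisible by 4
2300 ÷ 100 = 23 exactly → divisible by 100
2300 ÷ 400 = 5 remainder 300 → not divisible by 400
Divisible by 100 but not by 400 → not a leap year


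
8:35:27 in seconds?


30927 seconds

Hours: 8 × 3600 = 28800
Minutes: 35 × 60 = 2100
Seconds: 27
Total = 28800 + 2100 + 27 = 30927


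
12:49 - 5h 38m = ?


07:11

Start: 769 minutes from midnight
Subtract: 338 minutes
Remaining: 769 - 338 = 431
Hours: 7, Minutes: 11


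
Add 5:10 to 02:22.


07:32

Start: 142 minutes from midnight
Add: 310 minutes
Total: 452 minutes
Hours: 452 ÷ 60 = 7 remainder 32


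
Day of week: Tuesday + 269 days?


Start: Tuesday (index 1)
(1 + 269) mod 7
= 270 mod 7
= 4
Index 4 → Friday

Friday


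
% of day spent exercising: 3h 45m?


Time: 225 minutes
Day: 1440 minutes
Percentage = (225/1440) × 100 ≈ 15.6%

15.6%


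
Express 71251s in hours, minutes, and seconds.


Hours: 71251 ÷ 3600 = 19 remainder 2851
Minutes: 2851 ÷ 60 = 47 remainder 31
Seconds: 31

19h 47m 31s


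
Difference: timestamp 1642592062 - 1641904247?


Difference = 1642592062 - 1641904247 = 687815 seconds
In hours: 687815 / 3600 ≈ 191.1
In days: 687815 / 86400 ≈ 7.96

687815 seconds (191.1 hours / 7.96 days)


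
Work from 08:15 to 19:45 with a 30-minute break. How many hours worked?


Total time = (19×60+45) - (8×60+15)
= 1185 - 495 = 690 min
Minus break: 690 - 30 = 660 min
= 11h 0m

11h 0m (660 minutes)


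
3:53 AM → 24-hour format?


03:53

Input: 3:53 AM
AM hour stays: 3


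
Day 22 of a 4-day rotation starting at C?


Shift D

Shifts: A, B, C, D
Start: C (index 2)
Day 22: (2 + 22 - 1) mod 4
= 23 mod 4
= 3
Index 3 → shift D


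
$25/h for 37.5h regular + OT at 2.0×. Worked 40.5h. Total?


Regular: 37.5h × $25 = $937.50
Overtime: 40.5 - 37.5 = 3.0h
OT pay: 3.0h × $25 × 2.0 = $150.00
Total = $937.50 + $150.00 = $1087.50

$1087.50


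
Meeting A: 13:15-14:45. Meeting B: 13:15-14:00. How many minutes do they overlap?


45 minutes

Meeting A: 795-885 (in minutes from midnight)
Meeting B: 795-840
Overlap start = max(795, 795) = 795
Overlap end = min(885, 840) = 840
Overlap = max(0, 840 - 795) = 45 min


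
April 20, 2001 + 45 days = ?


Start: April 20, 2001
Add 45 days
April 20 → May 1: 30 - 20 + 1 = 11 days (45 - 11 = 34 left)
May 1 → June 1: 31 - 1 + 1 = 31 days (34 - 31 = 3 left)
June 1 + 3 = June 4, 2001

June 4, 2001


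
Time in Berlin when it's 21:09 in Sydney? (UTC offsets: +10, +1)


Time difference = UTC+1 - UTC+10 = -9 hours
New hour = (21 -9) mod 24
= 12 mod 24 = 12
Minutes unchanged → 12:09

12:09


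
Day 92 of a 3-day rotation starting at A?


Shift B

Shifts: A, B, C
Start: A (index 0)
Day 92: (0 + 92 - 1) mod 3
= 91 mod 3
= 1
Index 1 → shift B


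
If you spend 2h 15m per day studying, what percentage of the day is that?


9.4%

Time: 135 minutes
Day: 1440 minutes
Percentage = (135/1440) × 100 ≈ 9.4%


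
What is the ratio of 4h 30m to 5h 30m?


9:11 (0.82)

Duration 1: 270 minutes
Duration 2: 330 minutes
Ratio = 270:330
GCD = 30
Simplified = 9:11
As a decimal: 9/11 ≈ 0.82


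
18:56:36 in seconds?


68196 seconds

Hours: 18 × 3600 = 64800
Minutes: 56 × 60 = 3360
Seconds: 36
Total = 64800 + 3360 + 36 = 68196


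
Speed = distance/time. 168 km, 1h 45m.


96.0 km/h

Distance: 168 km
Time: 1h 45m = 105 min = 105/60 = 7/4 hours
Speed = 168 ÷ (7/4) = 168 × 4 / 7 = 672/7 = 96.0 km/h


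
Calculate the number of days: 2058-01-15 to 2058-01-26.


From January 15, 2058 to January 26, 2058
Same month: 26 - 15 = 11 days

11 days


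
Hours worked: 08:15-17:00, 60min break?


7h 45m (465 minutes)

Total time = (17×60+0) - (8×60+15)
= 1020 - 495 = 525 min
Minus break: 525 - 60 = 465 min
= 7h 45m


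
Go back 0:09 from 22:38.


22:29

Start: 1358 minutes from midnight
Subtract: 9 minutes
Remaining: 1358 - 9 = 1349
Hours: 22, Minutes: 29


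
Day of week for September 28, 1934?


Zeller's congruence:
q=28, m=9, k=34, j=19
h = (28 + ⌊13×10/5⌋ + 34 + ⌊34/4⌋ + ⌊19/4⌋ - 2×19) mod 7
= (28 + 26 + 34 + 8 + 4 - 38) mod 7
= 62 mod 7 = 6
h=6 → Friday

Friday


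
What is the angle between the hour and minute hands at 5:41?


Hour hand = 5×30 + 41×0.5 = 170.5°
Minute hand = 41×6 = 246°
Difference = |170.5 - 246| = 75.5°

75.5°


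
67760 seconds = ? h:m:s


18h 49m 20s

Hours: 67760 ÷ 3600 = 18 remainder 2960
Minutes: 2960 ÷ 60 = 49 remainder 20
Seconds: 20


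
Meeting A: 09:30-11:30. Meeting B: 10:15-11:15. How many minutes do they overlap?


Meeting A: 570-690 (in minutes from midnight)
Meeting B: 615-675
Overlap start = max(570, 615) = 615
Overlap end = min(690, 675) = 675
Overlap = max(0, 675 - 615) = 60 min

60 minutes


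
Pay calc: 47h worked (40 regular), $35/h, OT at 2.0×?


$1890.00

Regular: 40h × $35 = $1400.00
Overtime: 47 - 40 = 7h
OT pay: 7h × $35 × 2.0 = $490.00
Total = $1400.00 + $490.00 = $1890.00


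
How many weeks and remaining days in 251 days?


Weeks: 251 ÷ 7 = 35 remainder 6

35 weeks 6 days


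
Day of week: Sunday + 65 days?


Start: Sunday (index 6)
(6 + 65) mod 7
= 71 mod 7
= 1
Index 1 → Tuesday

Tuesday


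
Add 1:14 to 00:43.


01:57

Start: 43 minutes from midnight
Add: 74 minutes
Total: 117 minutes
Hours: 117 ÷ 60 = 1 remainder 57


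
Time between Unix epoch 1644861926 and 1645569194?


Difference = 1645569194 - 1644861926 = 707268 seconds
In hours: 707268 / 3600 ≈ 196.5
In days: 707268 / 86400 ≈ 8.19

707268 seconds (196.5 hours / 8.19 days)


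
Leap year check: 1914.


Rules: divisible by 4 AND (not by 100 OR by 400)
1914 ÷ 4 = 478 remainder 2 → not divisible by 4
Not divisible by 4 → not a leap year

No


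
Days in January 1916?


31 days

Month: January (month 1)
January has 31 days


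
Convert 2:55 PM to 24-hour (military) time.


Input: 2:55 PM
PM: 2 + 12 = 14

14:55


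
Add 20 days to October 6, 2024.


Start: October 6, 2024
Add 20 days
October 6 + 20 = October 26, 2024

October 26, 2024


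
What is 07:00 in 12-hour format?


7:00 AM

Hour: 7
7 < 12 → AM


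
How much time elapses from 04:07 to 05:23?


1h 16m

End time in minutes: 5×60 + 23 = 323
Start time in minutes: 4×60 + 7 = 247
Difference = 323 - 247 = 76 minutes
= 1 hours 16 minutes


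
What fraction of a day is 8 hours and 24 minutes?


0.3500 (35.00%)

Total minutes: 8×60 + 24 = 504
Day = 24×60 = 1440 minutes
Fraction = 504/1440 = 0.3500
As a percentage: 504/1440 × 100 = 35.00%


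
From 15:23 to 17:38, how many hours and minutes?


End time in minutes: 17×60 + 38 = 1058
Start time in minutes: 15×60 + 23 = 923
Difference = 1058 - 923 = 135 minutes
= 2 hours 15 minutes

2h 15m


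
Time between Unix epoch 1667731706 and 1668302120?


570414 seconds (158.4 hours / 6.60 days)

Difference = 1668302120 - 1667731706 = 570414 seconds
In hours: 570414 / 3600 ≈ 158.4
In days: 570414 / 86400 ≈ 6.60


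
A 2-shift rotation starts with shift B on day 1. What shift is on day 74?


Shift A

Shifts: A, B
Start: B (index 1)
Day 74: (1 + 74 - 1) mod 2
= 74 mod 2
= 0
Index 0 → shift A


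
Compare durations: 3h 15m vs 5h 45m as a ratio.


Duration 1: 195 minutes
Duration 2: 345 minutes
Ratio = 195:345
GCD = 15
Simplified = 13:23
As a decimal: 13/23 ≈ 0.57

13:23 (0.57)


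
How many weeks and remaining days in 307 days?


Weeks: 307 ÷ 7 = 43 remainder 6

43 weeks 6 days


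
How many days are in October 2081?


Month: October (month 10)
October has 31 days

31 days


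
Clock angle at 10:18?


Hour hand = 10×30 + 18×0.5 = 309.0°
Minute hand = 18×6 = 108°
Difference = |309.0 - 108| = 201.0°
Since > 180°: 360 - 201.0 = 159.0°

159.0°


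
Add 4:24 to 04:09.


08:33

Start: 249 minutes from midnight
Add: 264 minutes
Total: 513 minutes
Hours: 513 ÷ 60 = 8 remainder 33


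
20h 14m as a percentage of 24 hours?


Total minutes: 20×60 + 14 = 1214
Day = 24×60 = 1440 minutes
Fraction = 1214/1440 ≈ 0.8431
As a percentage: 1214/1440 × 100 ≈ 84.31%

0.8431 (84.31%)


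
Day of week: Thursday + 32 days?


Monday

Start: Thursday (index 3)
(3 + 32) mod 7
= 35 mod 7
= 0
Index 0 → Monday


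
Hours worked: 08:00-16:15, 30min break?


Total time = (16×60+15) - (8×60+0)
= 975 - 480 = 495 min
Minus break: 495 - 30 = 465 min
= 7h 45m

7h 45m (465 minutes)


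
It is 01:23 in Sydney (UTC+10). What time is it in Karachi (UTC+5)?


20:23 (previous day)

Time difference = UTC+5 - UTC+10 = -5 hours
New hour = (1 -5) mod 24
= -4 mod 24 = 20
Minutes unchanged → 20:23; -4 < 0 → previous day


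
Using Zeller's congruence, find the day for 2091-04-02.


Monday

Zeller's congruence:
q=2, m=4, k=91, j=20
h = (2 + ⌊13×5/5⌋ + 91 + ⌊91/4⌋ + ⌊20/4⌋ - 2×20) mod 7
= (2 + 13 + 91 + 22 + 5 - 40) mod 7
= 93 mod 7 = 2
h=2 → Monday


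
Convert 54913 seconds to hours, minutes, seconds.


Hours: 54913 ÷ 3600 = 15 remainder 913
Minutes: 913 ÷ 60 = 15 remainder 13
Seconds: 13

15h 15m 13s


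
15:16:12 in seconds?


54972 seconds

Hours: 15 × 3600 = 54000
Minutes: 16 × 60 = 960
Seconds: 12
Total = 54000 + 960 + 12 = 54972


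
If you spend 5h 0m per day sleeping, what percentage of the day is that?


20.8%

Time: 300 minutes
Day: 1440 minutes
Percentage = (300/1440) × 100 ≈ 20.8%


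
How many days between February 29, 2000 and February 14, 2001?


From February 29, 2000 to February 14, 2001
Rest of February 2000: 29 - 29 = 0
Full months: March 31, April 30, May 31, June 30, July 31, August 31, September 30, October 31, November 30, December 31, January 31
Days into February 2001: 14
Total = 0 + 31 + 30 + 31 + 30 + 31 + 31 + 30 + 31 + 30 + 31 + 31 + 14 = 351 days

351 days


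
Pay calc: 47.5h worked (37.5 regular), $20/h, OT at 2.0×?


$1150.00

Regular: 37.5h × $20 = $750.00
Overtime: 47.5 - 37.5 = 10.0h
OT pay: 10.0h × $20 × 2.0 = $400.00
Total = $750.00 + $400.00 = $1150.00


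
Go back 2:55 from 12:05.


Start: 725 minutes from midnight
Subtract: 175 minutes
Remaining: 725 - 175 = 550
Hours: 9, Minutes: 10

09:10


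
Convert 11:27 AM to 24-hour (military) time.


11:27

Input: 11:27 AM
AM hour stays: 11


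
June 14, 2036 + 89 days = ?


Start: June 14, 2036
Add 89 days
June 14 → July 1: 30 - 14 + 1 = 17 days (89 - 17 = 72 left)
July 1 → August 1: 31 - 1 + 1 = 31 days (72 - 31 = 41 left)
August 1 → September 1: 31 - 1 + 1 = 31 days (41 - 31 = 10 left)
September 1 + 10 = September 11, 2036

September 11, 2036


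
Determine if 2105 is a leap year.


No

Rules: divisible by 4 AND (not by 100 OR by 400)
2105 ÷ 4 = 526 remainder 1 → not divisible by 4
Not divisible by 4 → not a leap year


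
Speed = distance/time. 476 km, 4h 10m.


Distance: 476 km
Time: 4h 10m = 250 min = 250/60 = 25/6 hours
Speed = 476 ÷ (25/6) = 476 × 6 / 25 = 2856/25 ≈ 114.2 km/h

114.2 km/h


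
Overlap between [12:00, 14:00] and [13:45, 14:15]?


15 minutes

Meeting A: 720-840 (in minutes from midnight)
Meeting B: 825-855
Overlap start = max(720, 825) = 825
Overlap end = min(840, 855) = 840
Overlap = max(0, 840 - 825) = 15 min


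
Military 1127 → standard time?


Hour: 11
11 < 12 → AM

11:27 AM


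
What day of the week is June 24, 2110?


Zeller's congruence:
q=24, m=6, k=10, j=21
h = (24 + ⌊13×7/5⌋ + 10 + ⌊10/4⌋ + ⌊21/4⌋ - 2×21) mod 7
= (24 + 18 + 10 + 2 + 5 - 42) mod 7
= 17 mod 7 = 3
h=3 → Tuesday

Tuesday


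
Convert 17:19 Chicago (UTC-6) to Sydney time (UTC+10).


09:19 (next day)

Time difference = UTC+10 - UTC-6 = +16 hours
New hour = (17 + 16) mod 24
= 33 mod 24 = 9
Minutes unchanged → 09:19; 33 ≥ 24 → next day


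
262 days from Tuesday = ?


Start: Tuesday (index 1)
(1 + 262) mod 7
= 263 mod 7
= 4
Index 4 → Friday

Friday


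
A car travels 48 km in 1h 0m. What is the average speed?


Distance: 48 km
Time: 1 hours
Speed = 48 / 1 = 48.0 km/h

48.0 km/h


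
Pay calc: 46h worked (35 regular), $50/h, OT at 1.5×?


$2575.00

Regular: 35h × $50 = $1750.00
Overtime: 46 - 35 = 11h
OT pay: 11h × $50 × 1.5 = $825.00
Total = $1750.00 + $825.00 = $2575.00


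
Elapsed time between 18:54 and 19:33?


End time in minutes: 19×60 + 33 = 1173
Start time in minutes: 18×60 + 54 = 1134
Difference = 1173 - 1134 = 39 minutes
= 0 hours 39 minutes

0h 39m


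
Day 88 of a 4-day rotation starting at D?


Shift C

Shifts: A, B, C, D
Start: D (index 3)
Day 88: (3 + 88 - 1) mod 4
= 90 mod 4
= 2
Index 2 → shift C


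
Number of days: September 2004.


30 days

Month: September (month 9)
September has 30 days


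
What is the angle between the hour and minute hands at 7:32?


34.0°

Hour hand = 7×30 + 32×0.5 = 226.0°
Minute hand = 32×6 = 192°
Difference = |226.0 - 192| = 34.0°


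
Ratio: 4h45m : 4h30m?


19:18 (1.06)

Duration 1: 285 minutes
Duration 2: 270 minutes
Ratio = 285:270
GCD = 15
Simplified = 19:18
As a decimal: 19/18 ≈ 1.06


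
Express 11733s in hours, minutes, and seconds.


3h 15m 33s

Hours: 11733 ÷ 3600 = 3 remainder 933
Minutes: 933 ÷ 60 = 15 remainder 33
Seconds: 33


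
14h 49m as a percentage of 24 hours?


0.6174 (61.74%)

Total minutes: 14×60 + 49 = 889
Day = 24×60 = 1440 minutes
Fraction = 889/1440 ≈ 0.6174
As a percentage: 889/1440 × 100 ≈ 61.74%


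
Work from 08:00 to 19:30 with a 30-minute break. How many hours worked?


Total time = (19×60+30) - (8×60+0)
= 1170 - 480 = 690 min
Minus break: 690 - 30 = 660 min
= 11h 0m

11h 0m (660 minutes)


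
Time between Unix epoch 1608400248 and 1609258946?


Difference = 1609258946 - 1608400248 = 858698 seconds
In hours: 858698 / 3600 ≈ 238.5
In days: 858698 / 86400 ≈ 9.94

858698 seconds (238.5 hours / 9.94 days)


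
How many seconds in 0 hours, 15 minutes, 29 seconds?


929 seconds

Hours: 0 × 3600 = 0
Minutes: 15 × 60 = 900
Seconds: 29
Total = 0 + 900 + 29 = 929


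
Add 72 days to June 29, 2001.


Start: June 29, 2001
Add 72 days
June 29 → July 1: 30 - 29 + 1 = 2 days (72 - 2 = 70 left)
July 1 → August 1: 31 - 1 + 1 = 31 days (70 - 31 = 39 left)
August 1 → September 1: 31 - 1 + 1 = 31 days (39 - 31 = 8 left)
September 1 + 8 = September 9, 2001

September 9, 2001


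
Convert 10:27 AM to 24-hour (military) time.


Input: 10:27 AM
AM hour stays: 10

10:27


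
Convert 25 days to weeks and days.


3 weeks 4 days

Weeks: 25 ÷ 7 = 3 remainder 4


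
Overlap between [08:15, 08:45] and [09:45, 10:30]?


0 minutes

Meeting A: 495-525 (in minutes from midnight)
Meeting B: 585-630
Overlap start = max(495, 585) = 585
Overlap end = min(525, 630) = 525
Overlap = max(0, 525 - 585) = 0 min


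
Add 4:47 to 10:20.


Start: 620 minutes from midnight
Add: 287 minutes
Total: 907 minutes
Hours: 907 ÷ 60 = 15 remainder 7

15:07


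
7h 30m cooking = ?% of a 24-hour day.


Time: 450 minutes
Day: 1440 minutes
Percentage = (450/1440) × 100 ≈ 31.3%

31.3%
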